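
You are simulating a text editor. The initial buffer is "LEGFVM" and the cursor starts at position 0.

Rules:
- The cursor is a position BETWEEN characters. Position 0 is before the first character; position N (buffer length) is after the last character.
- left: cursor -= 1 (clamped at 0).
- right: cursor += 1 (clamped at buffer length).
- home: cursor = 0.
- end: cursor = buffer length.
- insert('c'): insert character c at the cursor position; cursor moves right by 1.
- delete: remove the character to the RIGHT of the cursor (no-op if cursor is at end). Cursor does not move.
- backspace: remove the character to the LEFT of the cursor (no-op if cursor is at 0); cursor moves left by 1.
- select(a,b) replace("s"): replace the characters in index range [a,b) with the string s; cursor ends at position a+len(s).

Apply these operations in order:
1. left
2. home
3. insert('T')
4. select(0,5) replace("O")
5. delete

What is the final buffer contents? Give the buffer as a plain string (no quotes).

Answer: OM

Derivation:
After op 1 (left): buf='LEGFVM' cursor=0
After op 2 (home): buf='LEGFVM' cursor=0
After op 3 (insert('T')): buf='TLEGFVM' cursor=1
After op 4 (select(0,5) replace("O")): buf='OVM' cursor=1
After op 5 (delete): buf='OM' cursor=1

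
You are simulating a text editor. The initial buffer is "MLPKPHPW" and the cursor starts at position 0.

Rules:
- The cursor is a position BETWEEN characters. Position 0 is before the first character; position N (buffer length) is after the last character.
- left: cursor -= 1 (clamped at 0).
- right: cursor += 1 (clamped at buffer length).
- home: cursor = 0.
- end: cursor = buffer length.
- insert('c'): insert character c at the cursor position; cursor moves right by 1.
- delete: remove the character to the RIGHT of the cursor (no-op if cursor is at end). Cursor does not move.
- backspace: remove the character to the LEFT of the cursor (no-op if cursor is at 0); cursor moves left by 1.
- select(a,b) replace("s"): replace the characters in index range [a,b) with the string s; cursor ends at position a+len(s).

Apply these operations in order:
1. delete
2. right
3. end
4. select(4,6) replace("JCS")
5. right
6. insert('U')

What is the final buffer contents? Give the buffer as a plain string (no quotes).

After op 1 (delete): buf='LPKPHPW' cursor=0
After op 2 (right): buf='LPKPHPW' cursor=1
After op 3 (end): buf='LPKPHPW' cursor=7
After op 4 (select(4,6) replace("JCS")): buf='LPKPJCSW' cursor=7
After op 5 (right): buf='LPKPJCSW' cursor=8
After op 6 (insert('U')): buf='LPKPJCSWU' cursor=9

Answer: LPKPJCSWU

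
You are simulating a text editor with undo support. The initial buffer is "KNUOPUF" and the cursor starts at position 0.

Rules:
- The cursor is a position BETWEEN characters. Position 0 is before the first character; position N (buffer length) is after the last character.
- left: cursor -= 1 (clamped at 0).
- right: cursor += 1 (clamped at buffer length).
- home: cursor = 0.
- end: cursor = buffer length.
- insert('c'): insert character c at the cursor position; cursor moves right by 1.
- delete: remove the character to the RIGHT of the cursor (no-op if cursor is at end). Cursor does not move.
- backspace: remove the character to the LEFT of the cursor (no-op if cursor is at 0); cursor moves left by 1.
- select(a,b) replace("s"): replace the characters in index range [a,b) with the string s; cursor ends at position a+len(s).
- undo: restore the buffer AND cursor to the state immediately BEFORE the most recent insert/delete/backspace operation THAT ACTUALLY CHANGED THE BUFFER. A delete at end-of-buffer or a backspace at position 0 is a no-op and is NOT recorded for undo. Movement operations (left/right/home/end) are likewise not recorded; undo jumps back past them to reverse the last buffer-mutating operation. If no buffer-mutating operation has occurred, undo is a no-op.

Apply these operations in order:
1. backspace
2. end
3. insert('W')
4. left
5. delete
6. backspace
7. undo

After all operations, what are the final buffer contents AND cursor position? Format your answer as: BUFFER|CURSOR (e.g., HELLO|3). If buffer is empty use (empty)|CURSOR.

After op 1 (backspace): buf='KNUOPUF' cursor=0
After op 2 (end): buf='KNUOPUF' cursor=7
After op 3 (insert('W')): buf='KNUOPUFW' cursor=8
After op 4 (left): buf='KNUOPUFW' cursor=7
After op 5 (delete): buf='KNUOPUF' cursor=7
After op 6 (backspace): buf='KNUOPU' cursor=6
After op 7 (undo): buf='KNUOPUF' cursor=7

Answer: KNUOPUF|7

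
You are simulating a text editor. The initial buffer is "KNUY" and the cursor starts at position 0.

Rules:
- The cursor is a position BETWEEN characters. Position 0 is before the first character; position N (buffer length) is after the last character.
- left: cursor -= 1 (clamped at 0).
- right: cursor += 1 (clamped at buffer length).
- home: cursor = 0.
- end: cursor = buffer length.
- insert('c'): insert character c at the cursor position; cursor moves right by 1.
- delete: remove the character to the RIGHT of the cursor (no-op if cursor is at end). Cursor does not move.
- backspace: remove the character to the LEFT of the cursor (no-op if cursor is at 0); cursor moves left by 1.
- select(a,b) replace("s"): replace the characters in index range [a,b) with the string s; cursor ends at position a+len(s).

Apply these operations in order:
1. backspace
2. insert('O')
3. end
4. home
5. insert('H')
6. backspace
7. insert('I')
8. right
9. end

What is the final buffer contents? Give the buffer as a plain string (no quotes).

Answer: IOKNUY

Derivation:
After op 1 (backspace): buf='KNUY' cursor=0
After op 2 (insert('O')): buf='OKNUY' cursor=1
After op 3 (end): buf='OKNUY' cursor=5
After op 4 (home): buf='OKNUY' cursor=0
After op 5 (insert('H')): buf='HOKNUY' cursor=1
After op 6 (backspace): buf='OKNUY' cursor=0
After op 7 (insert('I')): buf='IOKNUY' cursor=1
After op 8 (right): buf='IOKNUY' cursor=2
After op 9 (end): buf='IOKNUY' cursor=6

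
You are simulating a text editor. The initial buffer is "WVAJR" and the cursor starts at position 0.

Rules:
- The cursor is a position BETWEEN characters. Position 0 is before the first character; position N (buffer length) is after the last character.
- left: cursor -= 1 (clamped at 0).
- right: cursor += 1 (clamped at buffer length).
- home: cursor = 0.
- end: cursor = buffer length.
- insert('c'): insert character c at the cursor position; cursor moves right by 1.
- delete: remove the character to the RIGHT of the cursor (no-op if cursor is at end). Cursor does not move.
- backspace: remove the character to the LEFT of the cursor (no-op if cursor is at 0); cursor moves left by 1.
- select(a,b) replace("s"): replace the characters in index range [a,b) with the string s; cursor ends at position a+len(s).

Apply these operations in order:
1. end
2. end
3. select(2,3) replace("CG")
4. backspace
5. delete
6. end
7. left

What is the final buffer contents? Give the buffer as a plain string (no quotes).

After op 1 (end): buf='WVAJR' cursor=5
After op 2 (end): buf='WVAJR' cursor=5
After op 3 (select(2,3) replace("CG")): buf='WVCGJR' cursor=4
After op 4 (backspace): buf='WVCJR' cursor=3
After op 5 (delete): buf='WVCR' cursor=3
After op 6 (end): buf='WVCR' cursor=4
After op 7 (left): buf='WVCR' cursor=3

Answer: WVCR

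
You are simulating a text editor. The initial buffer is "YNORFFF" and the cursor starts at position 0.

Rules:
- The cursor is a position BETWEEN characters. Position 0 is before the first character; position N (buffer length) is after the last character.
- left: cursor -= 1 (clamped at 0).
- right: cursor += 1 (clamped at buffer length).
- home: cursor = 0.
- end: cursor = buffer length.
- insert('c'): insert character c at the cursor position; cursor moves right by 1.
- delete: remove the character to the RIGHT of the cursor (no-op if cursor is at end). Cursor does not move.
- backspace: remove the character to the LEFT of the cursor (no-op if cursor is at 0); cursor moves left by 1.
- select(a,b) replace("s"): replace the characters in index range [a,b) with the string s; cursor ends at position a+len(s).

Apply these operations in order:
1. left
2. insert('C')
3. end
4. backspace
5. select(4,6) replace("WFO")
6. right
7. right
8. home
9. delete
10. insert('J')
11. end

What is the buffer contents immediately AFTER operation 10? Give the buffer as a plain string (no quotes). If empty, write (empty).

Answer: JYNOWFOF

Derivation:
After op 1 (left): buf='YNORFFF' cursor=0
After op 2 (insert('C')): buf='CYNORFFF' cursor=1
After op 3 (end): buf='CYNORFFF' cursor=8
After op 4 (backspace): buf='CYNORFF' cursor=7
After op 5 (select(4,6) replace("WFO")): buf='CYNOWFOF' cursor=7
After op 6 (right): buf='CYNOWFOF' cursor=8
After op 7 (right): buf='CYNOWFOF' cursor=8
After op 8 (home): buf='CYNOWFOF' cursor=0
After op 9 (delete): buf='YNOWFOF' cursor=0
After op 10 (insert('J')): buf='JYNOWFOF' cursor=1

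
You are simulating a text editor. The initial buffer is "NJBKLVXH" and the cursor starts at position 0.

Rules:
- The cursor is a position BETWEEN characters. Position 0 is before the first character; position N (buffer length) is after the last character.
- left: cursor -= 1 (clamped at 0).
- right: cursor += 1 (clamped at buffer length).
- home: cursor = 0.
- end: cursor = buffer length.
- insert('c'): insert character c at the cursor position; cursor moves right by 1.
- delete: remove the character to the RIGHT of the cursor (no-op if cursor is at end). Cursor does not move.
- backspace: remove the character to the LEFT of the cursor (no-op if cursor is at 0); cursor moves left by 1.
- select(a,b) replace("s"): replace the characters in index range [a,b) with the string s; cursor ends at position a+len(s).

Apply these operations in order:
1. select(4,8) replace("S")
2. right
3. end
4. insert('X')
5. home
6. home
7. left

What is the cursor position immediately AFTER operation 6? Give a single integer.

After op 1 (select(4,8) replace("S")): buf='NJBKS' cursor=5
After op 2 (right): buf='NJBKS' cursor=5
After op 3 (end): buf='NJBKS' cursor=5
After op 4 (insert('X')): buf='NJBKSX' cursor=6
After op 5 (home): buf='NJBKSX' cursor=0
After op 6 (home): buf='NJBKSX' cursor=0

Answer: 0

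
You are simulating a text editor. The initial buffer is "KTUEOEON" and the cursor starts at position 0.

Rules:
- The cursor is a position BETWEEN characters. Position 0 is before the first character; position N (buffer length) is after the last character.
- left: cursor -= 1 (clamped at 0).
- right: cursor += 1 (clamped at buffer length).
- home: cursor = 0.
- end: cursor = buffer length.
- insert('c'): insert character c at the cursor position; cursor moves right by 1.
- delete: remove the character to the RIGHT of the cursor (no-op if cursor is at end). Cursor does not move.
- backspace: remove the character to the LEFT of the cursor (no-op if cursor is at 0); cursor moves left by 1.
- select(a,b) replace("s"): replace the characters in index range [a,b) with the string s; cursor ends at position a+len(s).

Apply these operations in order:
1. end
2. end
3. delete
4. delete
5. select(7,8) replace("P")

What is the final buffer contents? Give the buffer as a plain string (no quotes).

Answer: KTUEOEOP

Derivation:
After op 1 (end): buf='KTUEOEON' cursor=8
After op 2 (end): buf='KTUEOEON' cursor=8
After op 3 (delete): buf='KTUEOEON' cursor=8
After op 4 (delete): buf='KTUEOEON' cursor=8
After op 5 (select(7,8) replace("P")): buf='KTUEOEOP' cursor=8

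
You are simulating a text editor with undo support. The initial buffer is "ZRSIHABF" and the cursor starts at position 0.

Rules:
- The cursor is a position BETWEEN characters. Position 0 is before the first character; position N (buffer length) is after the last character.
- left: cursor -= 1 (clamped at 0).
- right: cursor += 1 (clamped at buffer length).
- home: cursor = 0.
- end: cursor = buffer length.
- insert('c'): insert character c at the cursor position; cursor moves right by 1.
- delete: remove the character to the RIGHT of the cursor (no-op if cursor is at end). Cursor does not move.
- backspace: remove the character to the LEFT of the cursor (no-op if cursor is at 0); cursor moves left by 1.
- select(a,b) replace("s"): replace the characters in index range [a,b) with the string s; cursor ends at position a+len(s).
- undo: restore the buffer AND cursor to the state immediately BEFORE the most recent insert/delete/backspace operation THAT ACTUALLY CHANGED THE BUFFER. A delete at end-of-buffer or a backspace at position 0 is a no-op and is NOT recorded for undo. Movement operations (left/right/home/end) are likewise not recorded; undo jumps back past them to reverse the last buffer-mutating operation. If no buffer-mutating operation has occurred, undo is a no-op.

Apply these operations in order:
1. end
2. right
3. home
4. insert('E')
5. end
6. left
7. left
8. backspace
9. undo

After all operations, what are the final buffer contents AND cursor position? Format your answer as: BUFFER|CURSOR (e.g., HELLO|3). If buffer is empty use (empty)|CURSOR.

Answer: EZRSIHABF|7

Derivation:
After op 1 (end): buf='ZRSIHABF' cursor=8
After op 2 (right): buf='ZRSIHABF' cursor=8
After op 3 (home): buf='ZRSIHABF' cursor=0
After op 4 (insert('E')): buf='EZRSIHABF' cursor=1
After op 5 (end): buf='EZRSIHABF' cursor=9
After op 6 (left): buf='EZRSIHABF' cursor=8
After op 7 (left): buf='EZRSIHABF' cursor=7
After op 8 (backspace): buf='EZRSIHBF' cursor=6
After op 9 (undo): buf='EZRSIHABF' cursor=7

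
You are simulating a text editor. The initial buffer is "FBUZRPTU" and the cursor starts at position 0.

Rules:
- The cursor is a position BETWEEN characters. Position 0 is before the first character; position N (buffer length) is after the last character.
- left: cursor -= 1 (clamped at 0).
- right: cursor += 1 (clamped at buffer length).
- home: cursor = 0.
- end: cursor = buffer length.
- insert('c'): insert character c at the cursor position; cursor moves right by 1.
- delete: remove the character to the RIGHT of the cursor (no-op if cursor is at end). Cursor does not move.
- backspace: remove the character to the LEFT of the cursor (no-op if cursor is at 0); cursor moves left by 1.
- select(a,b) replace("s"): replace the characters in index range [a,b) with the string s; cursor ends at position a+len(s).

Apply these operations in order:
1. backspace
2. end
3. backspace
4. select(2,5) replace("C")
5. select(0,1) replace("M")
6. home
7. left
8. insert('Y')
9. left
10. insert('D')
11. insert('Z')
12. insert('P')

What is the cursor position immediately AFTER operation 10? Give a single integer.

After op 1 (backspace): buf='FBUZRPTU' cursor=0
After op 2 (end): buf='FBUZRPTU' cursor=8
After op 3 (backspace): buf='FBUZRPT' cursor=7
After op 4 (select(2,5) replace("C")): buf='FBCPT' cursor=3
After op 5 (select(0,1) replace("M")): buf='MBCPT' cursor=1
After op 6 (home): buf='MBCPT' cursor=0
After op 7 (left): buf='MBCPT' cursor=0
After op 8 (insert('Y')): buf='YMBCPT' cursor=1
After op 9 (left): buf='YMBCPT' cursor=0
After op 10 (insert('D')): buf='DYMBCPT' cursor=1

Answer: 1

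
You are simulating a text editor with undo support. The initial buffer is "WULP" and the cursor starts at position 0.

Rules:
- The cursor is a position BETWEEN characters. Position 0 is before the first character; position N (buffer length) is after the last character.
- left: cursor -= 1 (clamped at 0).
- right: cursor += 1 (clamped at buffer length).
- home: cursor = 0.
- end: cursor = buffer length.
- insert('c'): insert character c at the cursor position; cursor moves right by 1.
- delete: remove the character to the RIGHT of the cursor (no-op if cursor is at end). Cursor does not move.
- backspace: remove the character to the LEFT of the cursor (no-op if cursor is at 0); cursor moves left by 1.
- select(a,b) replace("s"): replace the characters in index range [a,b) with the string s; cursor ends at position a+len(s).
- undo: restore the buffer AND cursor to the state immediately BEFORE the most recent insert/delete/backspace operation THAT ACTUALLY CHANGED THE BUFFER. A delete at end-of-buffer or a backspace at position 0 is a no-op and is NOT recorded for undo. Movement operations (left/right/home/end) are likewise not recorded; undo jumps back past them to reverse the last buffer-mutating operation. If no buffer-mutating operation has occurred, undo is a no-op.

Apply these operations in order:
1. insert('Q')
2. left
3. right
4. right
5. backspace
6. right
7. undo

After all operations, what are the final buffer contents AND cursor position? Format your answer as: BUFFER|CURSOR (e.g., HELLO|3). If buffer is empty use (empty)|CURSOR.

After op 1 (insert('Q')): buf='QWULP' cursor=1
After op 2 (left): buf='QWULP' cursor=0
After op 3 (right): buf='QWULP' cursor=1
After op 4 (right): buf='QWULP' cursor=2
After op 5 (backspace): buf='QULP' cursor=1
After op 6 (right): buf='QULP' cursor=2
After op 7 (undo): buf='QWULP' cursor=2

Answer: QWULP|2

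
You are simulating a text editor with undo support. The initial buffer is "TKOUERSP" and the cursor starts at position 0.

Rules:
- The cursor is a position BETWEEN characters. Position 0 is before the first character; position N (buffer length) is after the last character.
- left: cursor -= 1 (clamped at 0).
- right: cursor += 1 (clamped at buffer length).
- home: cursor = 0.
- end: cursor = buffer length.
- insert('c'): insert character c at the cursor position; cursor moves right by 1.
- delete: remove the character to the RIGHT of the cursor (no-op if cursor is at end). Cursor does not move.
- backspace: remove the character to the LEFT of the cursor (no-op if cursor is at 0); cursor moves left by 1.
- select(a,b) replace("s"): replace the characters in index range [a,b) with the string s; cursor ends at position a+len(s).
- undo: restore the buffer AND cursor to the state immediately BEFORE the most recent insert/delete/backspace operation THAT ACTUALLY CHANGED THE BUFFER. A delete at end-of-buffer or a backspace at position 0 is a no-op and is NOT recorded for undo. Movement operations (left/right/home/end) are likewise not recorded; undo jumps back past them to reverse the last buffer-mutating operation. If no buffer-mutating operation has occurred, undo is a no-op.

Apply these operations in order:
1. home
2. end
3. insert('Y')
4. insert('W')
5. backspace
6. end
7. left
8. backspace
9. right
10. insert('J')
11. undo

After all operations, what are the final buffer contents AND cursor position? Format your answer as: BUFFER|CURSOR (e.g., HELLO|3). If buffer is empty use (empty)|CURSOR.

After op 1 (home): buf='TKOUERSP' cursor=0
After op 2 (end): buf='TKOUERSP' cursor=8
After op 3 (insert('Y')): buf='TKOUERSPY' cursor=9
After op 4 (insert('W')): buf='TKOUERSPYW' cursor=10
After op 5 (backspace): buf='TKOUERSPY' cursor=9
After op 6 (end): buf='TKOUERSPY' cursor=9
After op 7 (left): buf='TKOUERSPY' cursor=8
After op 8 (backspace): buf='TKOUERSY' cursor=7
After op 9 (right): buf='TKOUERSY' cursor=8
After op 10 (insert('J')): buf='TKOUERSYJ' cursor=9
After op 11 (undo): buf='TKOUERSY' cursor=8

Answer: TKOUERSY|8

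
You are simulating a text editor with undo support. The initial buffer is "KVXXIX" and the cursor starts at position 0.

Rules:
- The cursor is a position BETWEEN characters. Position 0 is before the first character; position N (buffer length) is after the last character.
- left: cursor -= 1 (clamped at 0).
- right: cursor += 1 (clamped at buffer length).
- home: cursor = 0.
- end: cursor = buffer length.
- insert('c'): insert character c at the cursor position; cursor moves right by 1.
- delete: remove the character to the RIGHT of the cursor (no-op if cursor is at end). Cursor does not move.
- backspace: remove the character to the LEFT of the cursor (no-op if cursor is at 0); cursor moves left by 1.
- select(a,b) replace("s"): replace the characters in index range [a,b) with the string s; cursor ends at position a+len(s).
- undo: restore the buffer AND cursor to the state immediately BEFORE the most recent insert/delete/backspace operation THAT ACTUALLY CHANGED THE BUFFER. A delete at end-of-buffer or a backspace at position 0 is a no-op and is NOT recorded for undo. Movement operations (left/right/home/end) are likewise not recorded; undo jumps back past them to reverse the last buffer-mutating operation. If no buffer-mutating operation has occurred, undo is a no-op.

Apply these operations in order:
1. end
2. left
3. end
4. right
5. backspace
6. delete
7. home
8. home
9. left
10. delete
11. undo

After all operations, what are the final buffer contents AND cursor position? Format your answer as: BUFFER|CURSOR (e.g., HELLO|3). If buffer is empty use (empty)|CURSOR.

After op 1 (end): buf='KVXXIX' cursor=6
After op 2 (left): buf='KVXXIX' cursor=5
After op 3 (end): buf='KVXXIX' cursor=6
After op 4 (right): buf='KVXXIX' cursor=6
After op 5 (backspace): buf='KVXXI' cursor=5
After op 6 (delete): buf='KVXXI' cursor=5
After op 7 (home): buf='KVXXI' cursor=0
After op 8 (home): buf='KVXXI' cursor=0
After op 9 (left): buf='KVXXI' cursor=0
After op 10 (delete): buf='VXXI' cursor=0
After op 11 (undo): buf='KVXXI' cursor=0

Answer: KVXXI|0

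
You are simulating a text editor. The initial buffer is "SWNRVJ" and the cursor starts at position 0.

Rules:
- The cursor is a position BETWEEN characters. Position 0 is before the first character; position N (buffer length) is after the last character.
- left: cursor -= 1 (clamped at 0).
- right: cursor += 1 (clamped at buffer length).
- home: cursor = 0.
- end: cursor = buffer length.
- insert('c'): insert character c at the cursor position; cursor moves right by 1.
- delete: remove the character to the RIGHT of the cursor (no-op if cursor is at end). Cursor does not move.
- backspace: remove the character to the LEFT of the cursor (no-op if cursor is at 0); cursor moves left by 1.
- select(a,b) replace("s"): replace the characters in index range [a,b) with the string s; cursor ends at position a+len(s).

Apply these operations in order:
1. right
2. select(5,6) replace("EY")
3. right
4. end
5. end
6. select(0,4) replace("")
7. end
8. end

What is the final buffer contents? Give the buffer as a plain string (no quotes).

After op 1 (right): buf='SWNRVJ' cursor=1
After op 2 (select(5,6) replace("EY")): buf='SWNRVEY' cursor=7
After op 3 (right): buf='SWNRVEY' cursor=7
After op 4 (end): buf='SWNRVEY' cursor=7
After op 5 (end): buf='SWNRVEY' cursor=7
After op 6 (select(0,4) replace("")): buf='VEY' cursor=0
After op 7 (end): buf='VEY' cursor=3
After op 8 (end): buf='VEY' cursor=3

Answer: VEY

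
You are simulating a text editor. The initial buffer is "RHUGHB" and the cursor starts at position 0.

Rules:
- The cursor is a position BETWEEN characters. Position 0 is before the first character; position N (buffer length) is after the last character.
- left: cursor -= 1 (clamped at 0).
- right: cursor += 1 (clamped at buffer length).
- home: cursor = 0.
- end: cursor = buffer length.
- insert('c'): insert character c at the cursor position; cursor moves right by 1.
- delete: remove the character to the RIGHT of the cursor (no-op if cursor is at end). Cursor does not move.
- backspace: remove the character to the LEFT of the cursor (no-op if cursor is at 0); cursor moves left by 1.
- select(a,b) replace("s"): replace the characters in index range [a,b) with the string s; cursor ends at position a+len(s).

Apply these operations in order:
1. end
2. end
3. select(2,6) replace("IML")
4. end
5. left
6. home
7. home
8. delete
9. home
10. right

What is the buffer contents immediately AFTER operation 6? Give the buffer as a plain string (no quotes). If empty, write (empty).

Answer: RHIML

Derivation:
After op 1 (end): buf='RHUGHB' cursor=6
After op 2 (end): buf='RHUGHB' cursor=6
After op 3 (select(2,6) replace("IML")): buf='RHIML' cursor=5
After op 4 (end): buf='RHIML' cursor=5
After op 5 (left): buf='RHIML' cursor=4
After op 6 (home): buf='RHIML' cursor=0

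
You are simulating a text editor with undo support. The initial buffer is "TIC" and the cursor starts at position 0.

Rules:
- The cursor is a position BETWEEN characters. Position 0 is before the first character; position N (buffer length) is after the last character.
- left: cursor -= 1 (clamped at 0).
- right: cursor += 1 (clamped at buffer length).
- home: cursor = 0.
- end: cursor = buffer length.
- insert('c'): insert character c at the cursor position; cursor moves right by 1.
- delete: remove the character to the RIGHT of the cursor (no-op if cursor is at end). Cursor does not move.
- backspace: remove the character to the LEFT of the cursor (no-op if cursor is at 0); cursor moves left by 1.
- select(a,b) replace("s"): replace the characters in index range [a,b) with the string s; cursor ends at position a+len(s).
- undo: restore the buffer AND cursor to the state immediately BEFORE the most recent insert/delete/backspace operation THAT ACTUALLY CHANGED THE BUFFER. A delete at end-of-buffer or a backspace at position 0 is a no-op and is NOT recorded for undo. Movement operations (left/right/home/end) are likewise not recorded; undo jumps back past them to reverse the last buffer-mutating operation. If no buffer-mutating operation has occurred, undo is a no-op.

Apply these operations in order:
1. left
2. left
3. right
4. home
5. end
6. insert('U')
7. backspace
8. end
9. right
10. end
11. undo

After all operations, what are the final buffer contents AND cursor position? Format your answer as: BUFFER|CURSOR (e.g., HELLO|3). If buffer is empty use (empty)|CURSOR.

After op 1 (left): buf='TIC' cursor=0
After op 2 (left): buf='TIC' cursor=0
After op 3 (right): buf='TIC' cursor=1
After op 4 (home): buf='TIC' cursor=0
After op 5 (end): buf='TIC' cursor=3
After op 6 (insert('U')): buf='TICU' cursor=4
After op 7 (backspace): buf='TIC' cursor=3
After op 8 (end): buf='TIC' cursor=3
After op 9 (right): buf='TIC' cursor=3
After op 10 (end): buf='TIC' cursor=3
After op 11 (undo): buf='TICU' cursor=4

Answer: TICU|4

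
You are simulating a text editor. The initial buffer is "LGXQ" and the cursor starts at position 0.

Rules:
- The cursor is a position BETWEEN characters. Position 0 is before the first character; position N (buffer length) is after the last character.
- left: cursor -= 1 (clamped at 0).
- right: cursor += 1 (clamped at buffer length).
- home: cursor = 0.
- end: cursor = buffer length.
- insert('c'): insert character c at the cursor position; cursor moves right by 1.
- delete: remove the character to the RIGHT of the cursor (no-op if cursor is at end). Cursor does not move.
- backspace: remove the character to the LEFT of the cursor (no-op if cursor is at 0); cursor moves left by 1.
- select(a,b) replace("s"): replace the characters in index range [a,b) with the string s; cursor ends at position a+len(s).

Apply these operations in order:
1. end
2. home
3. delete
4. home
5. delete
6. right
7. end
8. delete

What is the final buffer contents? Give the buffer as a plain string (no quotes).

Answer: XQ

Derivation:
After op 1 (end): buf='LGXQ' cursor=4
After op 2 (home): buf='LGXQ' cursor=0
After op 3 (delete): buf='GXQ' cursor=0
After op 4 (home): buf='GXQ' cursor=0
After op 5 (delete): buf='XQ' cursor=0
After op 6 (right): buf='XQ' cursor=1
After op 7 (end): buf='XQ' cursor=2
After op 8 (delete): buf='XQ' cursor=2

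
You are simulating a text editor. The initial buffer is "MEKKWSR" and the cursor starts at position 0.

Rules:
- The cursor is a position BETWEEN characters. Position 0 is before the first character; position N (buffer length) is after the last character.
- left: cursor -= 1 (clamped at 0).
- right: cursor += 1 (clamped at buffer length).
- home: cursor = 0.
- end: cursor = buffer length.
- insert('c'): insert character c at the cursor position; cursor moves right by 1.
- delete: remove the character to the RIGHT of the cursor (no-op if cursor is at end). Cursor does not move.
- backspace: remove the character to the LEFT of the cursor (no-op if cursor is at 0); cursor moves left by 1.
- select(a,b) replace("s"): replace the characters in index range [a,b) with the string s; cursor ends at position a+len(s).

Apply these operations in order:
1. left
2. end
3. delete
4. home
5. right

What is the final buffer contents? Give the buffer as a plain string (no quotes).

Answer: MEKKWSR

Derivation:
After op 1 (left): buf='MEKKWSR' cursor=0
After op 2 (end): buf='MEKKWSR' cursor=7
After op 3 (delete): buf='MEKKWSR' cursor=7
After op 4 (home): buf='MEKKWSR' cursor=0
After op 5 (right): buf='MEKKWSR' cursor=1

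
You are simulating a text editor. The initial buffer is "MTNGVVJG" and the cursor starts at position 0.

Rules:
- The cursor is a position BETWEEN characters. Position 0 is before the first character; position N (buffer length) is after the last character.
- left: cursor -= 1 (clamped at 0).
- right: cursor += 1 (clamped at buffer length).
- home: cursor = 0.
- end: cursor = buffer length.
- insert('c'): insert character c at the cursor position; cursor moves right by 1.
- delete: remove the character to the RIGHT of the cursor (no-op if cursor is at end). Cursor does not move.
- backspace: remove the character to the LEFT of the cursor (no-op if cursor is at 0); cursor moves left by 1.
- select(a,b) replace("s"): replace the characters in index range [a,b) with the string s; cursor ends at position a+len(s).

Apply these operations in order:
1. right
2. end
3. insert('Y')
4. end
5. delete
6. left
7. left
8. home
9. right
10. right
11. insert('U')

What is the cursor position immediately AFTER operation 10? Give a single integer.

Answer: 2

Derivation:
After op 1 (right): buf='MTNGVVJG' cursor=1
After op 2 (end): buf='MTNGVVJG' cursor=8
After op 3 (insert('Y')): buf='MTNGVVJGY' cursor=9
After op 4 (end): buf='MTNGVVJGY' cursor=9
After op 5 (delete): buf='MTNGVVJGY' cursor=9
After op 6 (left): buf='MTNGVVJGY' cursor=8
After op 7 (left): buf='MTNGVVJGY' cursor=7
After op 8 (home): buf='MTNGVVJGY' cursor=0
After op 9 (right): buf='MTNGVVJGY' cursor=1
After op 10 (right): buf='MTNGVVJGY' cursor=2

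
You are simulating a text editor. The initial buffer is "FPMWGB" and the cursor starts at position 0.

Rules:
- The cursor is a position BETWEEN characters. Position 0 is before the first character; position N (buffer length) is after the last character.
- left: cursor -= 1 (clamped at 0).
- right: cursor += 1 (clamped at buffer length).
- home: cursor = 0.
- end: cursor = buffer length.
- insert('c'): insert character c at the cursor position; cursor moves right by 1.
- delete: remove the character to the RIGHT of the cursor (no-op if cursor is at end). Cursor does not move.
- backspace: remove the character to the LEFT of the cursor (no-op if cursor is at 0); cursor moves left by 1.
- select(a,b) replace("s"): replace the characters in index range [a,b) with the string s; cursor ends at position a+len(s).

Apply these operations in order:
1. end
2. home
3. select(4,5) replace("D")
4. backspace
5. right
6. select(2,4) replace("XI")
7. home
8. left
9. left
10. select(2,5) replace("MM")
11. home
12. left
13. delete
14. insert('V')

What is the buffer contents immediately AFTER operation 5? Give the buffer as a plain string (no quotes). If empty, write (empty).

Answer: FPMWB

Derivation:
After op 1 (end): buf='FPMWGB' cursor=6
After op 2 (home): buf='FPMWGB' cursor=0
After op 3 (select(4,5) replace("D")): buf='FPMWDB' cursor=5
After op 4 (backspace): buf='FPMWB' cursor=4
After op 5 (right): buf='FPMWB' cursor=5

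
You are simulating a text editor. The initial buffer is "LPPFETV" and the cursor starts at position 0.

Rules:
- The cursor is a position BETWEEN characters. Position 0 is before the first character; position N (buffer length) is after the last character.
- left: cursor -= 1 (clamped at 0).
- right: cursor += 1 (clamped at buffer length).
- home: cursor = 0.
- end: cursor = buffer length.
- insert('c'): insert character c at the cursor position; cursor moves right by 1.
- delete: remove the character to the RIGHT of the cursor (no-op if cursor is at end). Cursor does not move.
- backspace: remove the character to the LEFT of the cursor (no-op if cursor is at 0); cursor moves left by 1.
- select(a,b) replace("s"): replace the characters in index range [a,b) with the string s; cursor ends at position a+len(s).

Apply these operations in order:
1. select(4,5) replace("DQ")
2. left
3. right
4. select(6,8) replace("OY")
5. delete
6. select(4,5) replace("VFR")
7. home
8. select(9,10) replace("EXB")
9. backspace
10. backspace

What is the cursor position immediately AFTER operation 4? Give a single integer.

Answer: 8

Derivation:
After op 1 (select(4,5) replace("DQ")): buf='LPPFDQTV' cursor=6
After op 2 (left): buf='LPPFDQTV' cursor=5
After op 3 (right): buf='LPPFDQTV' cursor=6
After op 4 (select(6,8) replace("OY")): buf='LPPFDQOY' cursor=8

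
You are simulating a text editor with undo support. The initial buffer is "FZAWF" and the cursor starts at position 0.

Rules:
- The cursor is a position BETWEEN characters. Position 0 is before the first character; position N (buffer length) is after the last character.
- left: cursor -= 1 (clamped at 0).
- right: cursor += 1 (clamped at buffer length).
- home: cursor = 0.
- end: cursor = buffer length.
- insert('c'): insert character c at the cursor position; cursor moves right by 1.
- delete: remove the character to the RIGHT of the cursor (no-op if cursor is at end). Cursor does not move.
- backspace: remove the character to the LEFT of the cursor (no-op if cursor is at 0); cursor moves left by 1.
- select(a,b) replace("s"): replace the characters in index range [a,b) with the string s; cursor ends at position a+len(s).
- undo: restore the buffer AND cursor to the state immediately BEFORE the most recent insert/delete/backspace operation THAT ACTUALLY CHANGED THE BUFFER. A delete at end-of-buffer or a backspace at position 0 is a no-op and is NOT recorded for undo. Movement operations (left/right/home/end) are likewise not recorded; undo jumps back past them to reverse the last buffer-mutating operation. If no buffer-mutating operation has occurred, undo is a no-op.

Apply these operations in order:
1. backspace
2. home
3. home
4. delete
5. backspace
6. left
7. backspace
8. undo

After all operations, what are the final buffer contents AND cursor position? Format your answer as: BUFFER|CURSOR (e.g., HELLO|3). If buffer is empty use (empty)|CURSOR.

After op 1 (backspace): buf='FZAWF' cursor=0
After op 2 (home): buf='FZAWF' cursor=0
After op 3 (home): buf='FZAWF' cursor=0
After op 4 (delete): buf='ZAWF' cursor=0
After op 5 (backspace): buf='ZAWF' cursor=0
After op 6 (left): buf='ZAWF' cursor=0
After op 7 (backspace): buf='ZAWF' cursor=0
After op 8 (undo): buf='FZAWF' cursor=0

Answer: FZAWF|0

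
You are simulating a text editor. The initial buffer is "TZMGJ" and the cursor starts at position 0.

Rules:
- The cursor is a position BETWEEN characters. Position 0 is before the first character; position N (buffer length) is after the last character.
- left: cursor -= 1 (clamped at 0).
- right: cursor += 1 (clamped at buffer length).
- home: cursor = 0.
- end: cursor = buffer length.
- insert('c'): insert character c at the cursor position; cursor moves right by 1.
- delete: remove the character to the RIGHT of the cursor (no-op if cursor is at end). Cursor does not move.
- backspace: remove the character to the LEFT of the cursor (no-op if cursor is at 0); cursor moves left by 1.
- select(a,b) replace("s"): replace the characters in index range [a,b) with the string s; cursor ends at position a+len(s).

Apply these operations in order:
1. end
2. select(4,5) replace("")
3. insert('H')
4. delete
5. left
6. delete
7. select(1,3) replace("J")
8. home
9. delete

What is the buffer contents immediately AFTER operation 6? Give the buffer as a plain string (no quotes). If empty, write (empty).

After op 1 (end): buf='TZMGJ' cursor=5
After op 2 (select(4,5) replace("")): buf='TZMG' cursor=4
After op 3 (insert('H')): buf='TZMGH' cursor=5
After op 4 (delete): buf='TZMGH' cursor=5
After op 5 (left): buf='TZMGH' cursor=4
After op 6 (delete): buf='TZMG' cursor=4

Answer: TZMG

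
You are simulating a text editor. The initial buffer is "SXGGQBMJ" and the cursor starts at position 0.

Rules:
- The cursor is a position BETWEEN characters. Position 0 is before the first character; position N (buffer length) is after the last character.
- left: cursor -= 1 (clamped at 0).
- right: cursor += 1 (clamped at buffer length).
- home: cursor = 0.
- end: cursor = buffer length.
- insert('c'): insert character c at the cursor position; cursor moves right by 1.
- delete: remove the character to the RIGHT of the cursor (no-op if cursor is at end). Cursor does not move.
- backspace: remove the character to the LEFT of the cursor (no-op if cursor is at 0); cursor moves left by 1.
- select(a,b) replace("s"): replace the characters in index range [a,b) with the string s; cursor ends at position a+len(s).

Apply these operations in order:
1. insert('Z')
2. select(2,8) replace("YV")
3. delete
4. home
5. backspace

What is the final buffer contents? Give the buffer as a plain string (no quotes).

After op 1 (insert('Z')): buf='ZSXGGQBMJ' cursor=1
After op 2 (select(2,8) replace("YV")): buf='ZSYVJ' cursor=4
After op 3 (delete): buf='ZSYV' cursor=4
After op 4 (home): buf='ZSYV' cursor=0
After op 5 (backspace): buf='ZSYV' cursor=0

Answer: ZSYV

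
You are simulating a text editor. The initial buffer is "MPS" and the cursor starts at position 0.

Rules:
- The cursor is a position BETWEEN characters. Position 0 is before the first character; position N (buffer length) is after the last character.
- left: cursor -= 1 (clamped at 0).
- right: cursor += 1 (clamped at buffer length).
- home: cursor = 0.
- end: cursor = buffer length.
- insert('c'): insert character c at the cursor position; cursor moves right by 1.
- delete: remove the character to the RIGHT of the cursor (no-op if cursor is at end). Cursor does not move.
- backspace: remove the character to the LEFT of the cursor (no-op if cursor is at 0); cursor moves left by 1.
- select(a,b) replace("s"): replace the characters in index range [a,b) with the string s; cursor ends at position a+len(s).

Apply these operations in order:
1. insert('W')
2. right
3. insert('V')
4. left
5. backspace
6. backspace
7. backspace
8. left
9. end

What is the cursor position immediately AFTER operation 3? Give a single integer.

After op 1 (insert('W')): buf='WMPS' cursor=1
After op 2 (right): buf='WMPS' cursor=2
After op 3 (insert('V')): buf='WMVPS' cursor=3

Answer: 3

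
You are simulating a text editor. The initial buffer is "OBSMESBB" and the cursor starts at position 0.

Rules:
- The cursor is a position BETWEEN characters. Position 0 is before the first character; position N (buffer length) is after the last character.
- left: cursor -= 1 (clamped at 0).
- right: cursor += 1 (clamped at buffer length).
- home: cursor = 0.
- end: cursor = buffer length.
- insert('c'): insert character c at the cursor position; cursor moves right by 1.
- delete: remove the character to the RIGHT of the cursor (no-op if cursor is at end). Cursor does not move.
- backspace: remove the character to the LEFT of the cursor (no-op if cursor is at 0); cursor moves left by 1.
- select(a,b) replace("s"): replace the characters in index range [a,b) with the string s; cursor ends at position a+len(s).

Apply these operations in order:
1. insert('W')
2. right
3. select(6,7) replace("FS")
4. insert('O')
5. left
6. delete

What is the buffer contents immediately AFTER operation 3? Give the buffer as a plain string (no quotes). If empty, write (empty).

After op 1 (insert('W')): buf='WOBSMESBB' cursor=1
After op 2 (right): buf='WOBSMESBB' cursor=2
After op 3 (select(6,7) replace("FS")): buf='WOBSMEFSBB' cursor=8

Answer: WOBSMEFSBB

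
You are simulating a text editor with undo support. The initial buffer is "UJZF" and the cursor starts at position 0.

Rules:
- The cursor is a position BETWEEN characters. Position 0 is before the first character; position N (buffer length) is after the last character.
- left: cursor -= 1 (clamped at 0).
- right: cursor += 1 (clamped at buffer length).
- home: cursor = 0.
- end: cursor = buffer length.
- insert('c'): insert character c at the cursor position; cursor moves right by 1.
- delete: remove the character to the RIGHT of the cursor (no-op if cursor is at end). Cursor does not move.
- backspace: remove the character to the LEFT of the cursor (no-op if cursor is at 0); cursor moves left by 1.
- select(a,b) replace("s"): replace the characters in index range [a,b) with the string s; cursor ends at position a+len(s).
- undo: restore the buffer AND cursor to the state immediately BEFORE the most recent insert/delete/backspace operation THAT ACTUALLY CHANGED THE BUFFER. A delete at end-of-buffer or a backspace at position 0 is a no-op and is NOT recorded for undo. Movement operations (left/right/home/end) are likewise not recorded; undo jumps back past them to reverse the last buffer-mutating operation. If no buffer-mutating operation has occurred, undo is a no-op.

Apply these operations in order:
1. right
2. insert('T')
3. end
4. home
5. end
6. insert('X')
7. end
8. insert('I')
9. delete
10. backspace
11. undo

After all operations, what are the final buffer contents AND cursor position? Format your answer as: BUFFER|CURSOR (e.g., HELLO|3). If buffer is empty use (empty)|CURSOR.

Answer: UTJZFXI|7

Derivation:
After op 1 (right): buf='UJZF' cursor=1
After op 2 (insert('T')): buf='UTJZF' cursor=2
After op 3 (end): buf='UTJZF' cursor=5
After op 4 (home): buf='UTJZF' cursor=0
After op 5 (end): buf='UTJZF' cursor=5
After op 6 (insert('X')): buf='UTJZFX' cursor=6
After op 7 (end): buf='UTJZFX' cursor=6
After op 8 (insert('I')): buf='UTJZFXI' cursor=7
After op 9 (delete): buf='UTJZFXI' cursor=7
After op 10 (backspace): buf='UTJZFX' cursor=6
After op 11 (undo): buf='UTJZFXI' cursor=7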